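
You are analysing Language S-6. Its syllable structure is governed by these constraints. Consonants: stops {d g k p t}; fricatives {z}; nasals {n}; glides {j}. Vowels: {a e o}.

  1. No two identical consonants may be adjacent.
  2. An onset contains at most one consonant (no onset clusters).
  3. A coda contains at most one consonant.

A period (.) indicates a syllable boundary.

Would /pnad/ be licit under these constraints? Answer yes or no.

/pnad/ — violates constraint 2: syllable 1 onset /pn/ has 2 consonants (> 1) → illicit

no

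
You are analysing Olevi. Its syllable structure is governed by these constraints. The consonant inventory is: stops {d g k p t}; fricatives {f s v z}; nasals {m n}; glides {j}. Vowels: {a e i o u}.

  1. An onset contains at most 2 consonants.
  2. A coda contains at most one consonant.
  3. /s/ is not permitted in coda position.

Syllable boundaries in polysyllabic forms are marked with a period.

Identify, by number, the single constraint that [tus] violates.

[tus]: syllable 1 coda contains /s/.
This is a violation of constraint 3: "/s/ is not permitted in coda position."
The remaining constraints (1, 2) are satisfied.

3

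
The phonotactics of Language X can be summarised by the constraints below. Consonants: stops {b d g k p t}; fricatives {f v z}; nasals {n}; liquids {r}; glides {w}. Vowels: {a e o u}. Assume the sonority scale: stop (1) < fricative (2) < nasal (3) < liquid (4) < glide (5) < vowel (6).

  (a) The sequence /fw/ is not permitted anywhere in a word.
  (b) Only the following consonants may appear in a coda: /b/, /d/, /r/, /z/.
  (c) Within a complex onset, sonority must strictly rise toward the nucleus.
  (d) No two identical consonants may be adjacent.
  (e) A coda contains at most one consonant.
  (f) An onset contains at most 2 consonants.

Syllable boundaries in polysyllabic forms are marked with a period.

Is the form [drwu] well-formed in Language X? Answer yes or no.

[drwu] — violates constraint (f): syllable 1 onset /drw/ has 3 consonants (> 2) → ill-formed

no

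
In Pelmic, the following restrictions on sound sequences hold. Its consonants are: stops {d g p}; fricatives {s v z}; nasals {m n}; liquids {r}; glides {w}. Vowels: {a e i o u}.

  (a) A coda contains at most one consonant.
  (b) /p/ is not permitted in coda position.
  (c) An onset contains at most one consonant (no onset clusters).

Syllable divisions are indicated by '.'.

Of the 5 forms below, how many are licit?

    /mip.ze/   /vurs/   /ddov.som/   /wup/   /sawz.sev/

/mip.ze/ — violates constraint (b): syllable 1 coda contains /p/ → illicit
/vurs/ — violates constraint (a): syllable 1 coda /rs/ has 2 consonants (> 1) → illicit
/ddov.som/ — violates constraint (c): syllable 1 onset /dd/ has 2 consonants (> 1) → illicit
/wup/ — violates constraint (b): syllable 1 coda contains /p/ → illicit
/sawz.sev/ — violates constraint (a): syllable 1 coda /wz/ has 2 consonants (> 1) → illicit
No form is licit → 0.

0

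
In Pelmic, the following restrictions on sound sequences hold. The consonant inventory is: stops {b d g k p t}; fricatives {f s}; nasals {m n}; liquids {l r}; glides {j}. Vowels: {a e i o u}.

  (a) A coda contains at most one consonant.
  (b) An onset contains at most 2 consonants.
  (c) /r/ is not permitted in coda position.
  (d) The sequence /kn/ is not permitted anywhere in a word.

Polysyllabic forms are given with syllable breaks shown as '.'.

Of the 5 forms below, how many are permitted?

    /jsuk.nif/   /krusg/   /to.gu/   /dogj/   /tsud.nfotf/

/jsuk.nif/ — violates constraint (d): contains banned sequence /kn/ → not permitted
/krusg/ — violates constraint (a): syllable 1 coda /sg/ has 2 consonants (> 1) → not permitted
/to.gu/ — σ1 onset /t/, coda /∅/ ok; σ2 onset /g/, coda /∅/ ok → permitted
/dogj/ — violates constraint (a): syllable 1 coda /gj/ has 2 consonants (> 1) → not permitted
/tsud.nfotf/ — violates constraint (a): syllable 2 coda /tf/ has 2 consonants (> 1) → not permitted
Permitted: /to.gu/ → 1.

1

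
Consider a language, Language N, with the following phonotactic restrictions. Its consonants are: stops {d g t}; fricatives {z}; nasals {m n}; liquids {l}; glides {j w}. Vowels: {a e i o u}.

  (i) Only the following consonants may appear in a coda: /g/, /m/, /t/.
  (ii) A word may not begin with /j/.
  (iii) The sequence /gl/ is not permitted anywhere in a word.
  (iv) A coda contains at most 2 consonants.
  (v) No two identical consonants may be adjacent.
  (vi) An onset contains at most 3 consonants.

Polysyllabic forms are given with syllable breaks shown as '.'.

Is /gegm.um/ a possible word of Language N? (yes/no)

/gegm.um/ — σ1 onset /g/, coda /gm/ (2C) ok; σ2 onset /∅/, coda /m/ ok → permitted

yes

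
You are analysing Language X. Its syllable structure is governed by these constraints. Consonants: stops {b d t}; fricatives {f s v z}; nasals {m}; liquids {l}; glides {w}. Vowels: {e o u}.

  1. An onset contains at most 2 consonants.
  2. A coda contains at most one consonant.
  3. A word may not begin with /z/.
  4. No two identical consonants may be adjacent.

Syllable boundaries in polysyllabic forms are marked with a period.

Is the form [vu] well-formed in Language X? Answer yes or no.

yes

[vu] — σ1 onset /v/, coda /∅/ ok → well-formed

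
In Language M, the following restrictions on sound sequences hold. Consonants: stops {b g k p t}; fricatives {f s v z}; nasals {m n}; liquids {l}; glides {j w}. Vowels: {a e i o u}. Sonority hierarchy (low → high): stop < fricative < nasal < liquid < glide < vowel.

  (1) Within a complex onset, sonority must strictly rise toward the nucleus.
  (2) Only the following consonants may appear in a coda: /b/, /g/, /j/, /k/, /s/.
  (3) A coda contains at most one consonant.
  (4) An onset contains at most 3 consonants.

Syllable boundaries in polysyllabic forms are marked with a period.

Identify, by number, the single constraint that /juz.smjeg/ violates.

/juz.smjeg/: syllable 1 coda contains /z/, which is not a licensed coda consonant.
This is a violation of constraint 2: "Only the following consonants may appear in a coda: /b/, /g/, /j/, /k/, /s/."
The remaining constraints (1, 3, 4) are satisfied.

2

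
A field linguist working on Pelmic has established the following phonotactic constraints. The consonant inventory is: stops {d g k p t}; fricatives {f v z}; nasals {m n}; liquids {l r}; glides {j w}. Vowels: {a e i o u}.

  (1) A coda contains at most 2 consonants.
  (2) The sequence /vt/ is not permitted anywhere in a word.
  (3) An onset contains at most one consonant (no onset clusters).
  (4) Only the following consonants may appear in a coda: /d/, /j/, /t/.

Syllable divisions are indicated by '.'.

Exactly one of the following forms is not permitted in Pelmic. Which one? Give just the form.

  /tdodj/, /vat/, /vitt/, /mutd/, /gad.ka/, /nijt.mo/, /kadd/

/tdodj/

/tdodj/ — violates constraint 3: syllable 1 onset /td/ has 2 consonants (> 1) → not permitted
/vat/ — σ1 onset /v/, coda /t/ ok → permitted
/vitt/ — σ1 onset /v/, coda /tt/ (2C) ok → permitted
/mutd/ — σ1 onset /m/, coda /td/ (2C) ok → permitted
/gad.ka/ — σ1 onset /g/, coda /d/ ok; σ2 onset /k/, coda /∅/ ok → permitted
/nijt.mo/ — σ1 onset /n/, coda /jt/ (2C) ok; σ2 onset /m/, coda /∅/ ok → permitted
/kadd/ — σ1 onset /k/, coda /dd/ (2C) ok → permitted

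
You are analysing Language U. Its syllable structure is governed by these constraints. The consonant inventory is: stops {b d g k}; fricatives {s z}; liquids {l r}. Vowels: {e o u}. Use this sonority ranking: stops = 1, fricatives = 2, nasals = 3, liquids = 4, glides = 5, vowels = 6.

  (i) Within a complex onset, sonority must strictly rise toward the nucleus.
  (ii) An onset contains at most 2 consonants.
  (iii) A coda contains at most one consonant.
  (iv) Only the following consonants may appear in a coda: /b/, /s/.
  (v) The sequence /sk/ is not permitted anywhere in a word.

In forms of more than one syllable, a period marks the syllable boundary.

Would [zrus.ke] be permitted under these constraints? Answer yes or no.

[zrus.ke] — violates constraint (v): contains banned sequence /sk/ → not permitted

no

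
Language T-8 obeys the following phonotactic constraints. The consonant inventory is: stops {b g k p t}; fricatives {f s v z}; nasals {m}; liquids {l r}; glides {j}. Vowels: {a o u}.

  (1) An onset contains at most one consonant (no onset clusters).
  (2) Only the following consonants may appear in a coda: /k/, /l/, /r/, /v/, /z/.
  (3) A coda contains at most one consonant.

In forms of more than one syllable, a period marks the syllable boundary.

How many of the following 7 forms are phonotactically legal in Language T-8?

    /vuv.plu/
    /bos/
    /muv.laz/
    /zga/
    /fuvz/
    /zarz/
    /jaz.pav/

/vuv.plu/ — violates constraint 1: syllable 2 onset /pl/ has 2 consonants (> 1) → phonotactically illegal
/bos/ — violates constraint 2: syllable 1 coda contains /s/, which is not a licensed coda consonant → phonotactically illegal
/muv.laz/ — σ1 onset /m/, coda /v/ ok; σ2 onset /l/, coda /z/ ok → phonotactically legal
/zga/ — violates constraint 1: syllable 1 onset /zg/ has 2 consonants (> 1) → phonotactically illegal
/fuvz/ — violates constraint 3: syllable 1 coda /vz/ has 2 consonants (> 1) → phonotactically illegal
/zarz/ — violates constraint 3: syllable 1 coda /rz/ has 2 consonants (> 1) → phonotactically illegal
/jaz.pav/ — σ1 onset /j/, coda /z/ ok; σ2 onset /p/, coda /v/ ok → phonotactically legal
Phonotactically legal: /muv.laz/, /jaz.pav/ → 2.

2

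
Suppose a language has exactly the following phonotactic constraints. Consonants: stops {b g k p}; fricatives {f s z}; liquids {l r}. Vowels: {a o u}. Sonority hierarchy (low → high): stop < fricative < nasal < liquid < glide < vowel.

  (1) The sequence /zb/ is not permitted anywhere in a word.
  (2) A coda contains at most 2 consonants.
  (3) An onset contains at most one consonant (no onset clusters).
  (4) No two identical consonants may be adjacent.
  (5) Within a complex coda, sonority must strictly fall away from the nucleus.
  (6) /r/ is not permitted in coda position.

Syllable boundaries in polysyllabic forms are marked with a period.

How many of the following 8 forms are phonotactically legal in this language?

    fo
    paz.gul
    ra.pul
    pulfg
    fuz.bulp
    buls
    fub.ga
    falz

6

fo — σ1 onset /f/, coda /∅/ ok → phonotactically legal
paz.gul — σ1 onset /p/, coda /z/ ok; σ2 onset /g/, coda /l/ ok → phonotactically legal
ra.pul — σ1 onset /r/, coda /∅/ ok; σ2 onset /p/, coda /l/ ok → phonotactically legal
pulfg — violates constraint 2: syllable 1 coda /lfg/ has 3 consonants (> 2) → phonotactically illegal
fuz.bulp — violates constraint 1: contains banned sequence /zb/ → phonotactically illegal
buls — σ1 onset /b/, coda /ls/ (4→2 falls) ok → phonotactically legal
fub.ga — σ1 onset /f/, coda /b/ ok; σ2 onset /g/, coda /∅/ ok → phonotactically legal
falz — σ1 onset /f/, coda /lz/ (4→2 falls) ok → phonotactically legal
Phonotactically legal: fo, paz.gul, ra.pul, buls, fub.ga, falz → 6.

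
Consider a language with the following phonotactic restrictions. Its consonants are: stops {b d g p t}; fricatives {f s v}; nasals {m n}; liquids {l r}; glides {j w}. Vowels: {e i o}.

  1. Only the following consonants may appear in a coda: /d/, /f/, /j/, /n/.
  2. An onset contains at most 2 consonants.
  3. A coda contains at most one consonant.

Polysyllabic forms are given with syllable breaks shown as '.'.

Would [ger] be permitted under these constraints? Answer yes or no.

no

[ger] — violates constraint 1: syllable 1 coda contains /r/, which is not a licensed coda consonant → not permitted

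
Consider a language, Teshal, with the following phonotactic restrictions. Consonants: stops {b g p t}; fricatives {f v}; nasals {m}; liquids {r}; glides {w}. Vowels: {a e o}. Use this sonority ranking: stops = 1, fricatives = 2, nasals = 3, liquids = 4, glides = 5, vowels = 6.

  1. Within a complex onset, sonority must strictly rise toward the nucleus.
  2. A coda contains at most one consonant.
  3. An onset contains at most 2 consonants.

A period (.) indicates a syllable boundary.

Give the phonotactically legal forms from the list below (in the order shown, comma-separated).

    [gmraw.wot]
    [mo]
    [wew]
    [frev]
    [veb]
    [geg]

[gmraw.wot] — violates constraint 3: syllable 1 onset /gmr/ has 3 consonants (> 2) → phonotactically illegal
[mo] — σ1 onset /m/, coda /∅/ ok → phonotactically legal
[wew] — σ1 onset /w/, coda /w/ ok → phonotactically legal
[frev] — σ1 onset /fr/ (2→4 rises), coda /v/ ok → phonotactically legal
[veb] — σ1 onset /v/, coda /b/ ok → phonotactically legal
[geg] — σ1 onset /g/, coda /g/ ok → phonotactically legal

[mo], [wew], [frev], [veb], [geg]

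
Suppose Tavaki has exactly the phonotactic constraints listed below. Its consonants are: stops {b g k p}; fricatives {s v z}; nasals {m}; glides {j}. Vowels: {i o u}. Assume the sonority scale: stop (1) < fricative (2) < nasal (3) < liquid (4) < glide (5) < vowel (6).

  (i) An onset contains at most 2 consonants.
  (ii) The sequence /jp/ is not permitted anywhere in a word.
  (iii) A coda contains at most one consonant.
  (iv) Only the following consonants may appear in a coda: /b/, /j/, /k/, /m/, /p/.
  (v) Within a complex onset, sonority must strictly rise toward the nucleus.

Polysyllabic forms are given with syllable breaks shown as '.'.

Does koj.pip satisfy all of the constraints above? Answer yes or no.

koj.pip — violates constraint (ii): contains banned sequence /jp/ → illicit

no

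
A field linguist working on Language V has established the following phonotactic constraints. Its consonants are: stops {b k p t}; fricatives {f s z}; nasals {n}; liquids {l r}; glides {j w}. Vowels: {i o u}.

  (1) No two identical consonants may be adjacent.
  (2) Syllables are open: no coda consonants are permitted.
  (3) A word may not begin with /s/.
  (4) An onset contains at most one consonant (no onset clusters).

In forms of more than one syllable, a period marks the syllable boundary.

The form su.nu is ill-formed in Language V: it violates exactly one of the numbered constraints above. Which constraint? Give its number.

3

su.nu: word begins with /s/.
This is a violation of constraint 3: "A word may not begin with /s/."
The remaining constraints (1, 2, 4) are satisfied.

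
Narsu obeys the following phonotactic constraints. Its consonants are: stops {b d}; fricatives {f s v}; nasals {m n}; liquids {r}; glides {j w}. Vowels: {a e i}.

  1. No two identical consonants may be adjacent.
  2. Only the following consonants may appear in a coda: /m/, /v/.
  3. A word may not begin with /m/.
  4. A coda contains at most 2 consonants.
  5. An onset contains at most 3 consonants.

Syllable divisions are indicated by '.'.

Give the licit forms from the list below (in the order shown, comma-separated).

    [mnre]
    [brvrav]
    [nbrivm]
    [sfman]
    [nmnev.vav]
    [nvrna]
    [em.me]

[mnre] — violates constraint 3: word begins with /m/ → illicit
[brvrav] — violates constraint 5: syllable 1 onset /brvr/ has 4 consonants (> 3) → illicit
[nbrivm] — σ1 onset /nbr/ (3C), coda /vm/ (2C) ok → licit
[sfman] — violates constraint 2: syllable 1 coda contains /n/, which is not a licensed coda consonant → illicit
[nmnev.vav] — violates constraint 1: adjacent identical consonants /vv/ → illicit
[nvrna] — violates constraint 5: syllable 1 onset /nvrn/ has 4 consonants (> 3) → illicit
[em.me] — violates constraint 1: adjacent identical consonants /mm/ → illicit

[nbrivm]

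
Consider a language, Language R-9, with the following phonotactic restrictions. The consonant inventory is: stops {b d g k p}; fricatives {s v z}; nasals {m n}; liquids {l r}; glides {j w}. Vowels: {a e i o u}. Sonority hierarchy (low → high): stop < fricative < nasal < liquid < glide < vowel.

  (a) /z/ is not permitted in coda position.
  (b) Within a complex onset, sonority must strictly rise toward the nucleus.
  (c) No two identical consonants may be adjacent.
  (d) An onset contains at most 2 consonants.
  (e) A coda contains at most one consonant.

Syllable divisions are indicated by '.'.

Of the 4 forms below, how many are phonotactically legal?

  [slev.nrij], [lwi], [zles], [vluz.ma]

3

[slev.nrij] — σ1 onset /sl/ (2→4 rises), coda /v/ ok; σ2 onset /nr/ (3→4 rises), coda /j/ ok → phonotactically legal
[lwi] — σ1 onset /lw/ (4→5 rises), coda /∅/ ok → phonotactically legal
[zles] — σ1 onset /zl/ (2→4 rises), coda /s/ ok → phonotactically legal
[vluz.ma] — violates constraint (a): syllable 1 coda contains /z/ → phonotactically illegal
Phonotactically legal: [slev.nrij], [lwi], [zles] → 3.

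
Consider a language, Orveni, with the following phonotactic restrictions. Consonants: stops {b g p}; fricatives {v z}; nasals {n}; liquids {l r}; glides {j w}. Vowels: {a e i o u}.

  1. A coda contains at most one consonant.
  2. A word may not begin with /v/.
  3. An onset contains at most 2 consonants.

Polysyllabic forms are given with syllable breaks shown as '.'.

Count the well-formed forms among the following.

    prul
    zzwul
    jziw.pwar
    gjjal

prul — σ1 onset /pr/ (2C), coda /l/ ok → well-formed
zzwul — violates constraint 3: syllable 1 onset /zzw/ has 3 consonants (> 2) → ill-formed
jziw.pwar — σ1 onset /jz/ (2C), coda /w/ ok; σ2 onset /pw/ (2C), coda /r/ ok → well-formed
gjjal — violates constraint 3: syllable 1 onset /gjj/ has 3 consonants (> 2) → ill-formed
Well-formed: prul, jziw.pwar → 2.

2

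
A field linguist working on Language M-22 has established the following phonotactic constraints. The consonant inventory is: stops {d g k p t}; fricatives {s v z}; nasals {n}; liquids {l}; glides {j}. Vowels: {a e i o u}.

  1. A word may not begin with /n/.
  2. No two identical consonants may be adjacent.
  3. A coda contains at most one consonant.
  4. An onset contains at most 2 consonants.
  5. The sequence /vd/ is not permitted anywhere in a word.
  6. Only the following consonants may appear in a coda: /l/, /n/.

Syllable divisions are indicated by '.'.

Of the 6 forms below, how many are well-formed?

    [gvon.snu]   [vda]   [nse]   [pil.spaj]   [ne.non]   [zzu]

[gvon.snu] — σ1 onset /gv/ (2C), coda /n/ ok; σ2 onset /sn/ (2C), coda /∅/ ok → well-formed
[vda] — violates constraint 5: contains banned sequence /vd/ → ill-formed
[nse] — violates constraint 1: word begins with /n/ → ill-formed
[pil.spaj] — violates constraint 6: syllable 2 coda contains /j/, which is not a licensed coda consonant → ill-formed
[ne.non] — violates constraint 1: word begins with /n/ → ill-formed
[zzu] — violates constraint 2: adjacent identical consonants /zz/ → ill-formed
Well-formed: [gvon.snu] → 1.

1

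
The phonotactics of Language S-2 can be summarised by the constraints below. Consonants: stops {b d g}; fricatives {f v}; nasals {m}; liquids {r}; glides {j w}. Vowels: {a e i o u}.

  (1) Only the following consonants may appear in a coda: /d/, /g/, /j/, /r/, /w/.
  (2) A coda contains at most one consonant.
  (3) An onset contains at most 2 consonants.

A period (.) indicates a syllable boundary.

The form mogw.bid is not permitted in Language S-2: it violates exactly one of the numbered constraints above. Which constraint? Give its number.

2

mogw.bid: syllable 1 coda /gw/ has 2 consonants (> 1).
This is a violation of constraint 2: "A coda contains at most one consonant."
The remaining constraints (1, 3) are satisfied.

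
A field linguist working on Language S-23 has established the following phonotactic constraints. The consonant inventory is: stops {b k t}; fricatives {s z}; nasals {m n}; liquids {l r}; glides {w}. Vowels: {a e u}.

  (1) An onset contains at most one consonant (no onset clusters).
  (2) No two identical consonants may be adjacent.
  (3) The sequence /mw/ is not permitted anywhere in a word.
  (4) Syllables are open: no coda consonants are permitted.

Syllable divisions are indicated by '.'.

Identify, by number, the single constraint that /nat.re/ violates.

4

/nat.re/: syllable 1 coda /t/ has 1 consonant (> 0).
This is a violation of constraint 4: "Syllables are open: no coda consonants are permitted."
The remaining constraints (1, 2, 3) are satisfied.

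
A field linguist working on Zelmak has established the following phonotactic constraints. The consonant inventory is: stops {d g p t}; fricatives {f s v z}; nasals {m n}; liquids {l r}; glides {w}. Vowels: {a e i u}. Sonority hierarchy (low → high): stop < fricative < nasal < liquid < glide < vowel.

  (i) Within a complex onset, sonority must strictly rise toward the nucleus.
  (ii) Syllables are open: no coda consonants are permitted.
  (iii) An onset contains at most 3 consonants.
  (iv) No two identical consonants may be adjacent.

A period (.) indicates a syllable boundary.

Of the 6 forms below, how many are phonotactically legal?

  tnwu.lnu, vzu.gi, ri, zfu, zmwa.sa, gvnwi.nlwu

tnwu.lnu — violates constraint (i): syllable 2 onset /ln/: /l/ (liquid, 4) → /n/ (nasal, 3) does not rise → phonotactically illegal
vzu.gi — violates constraint (i): syllable 1 onset /vz/: /v/ (fricative, 2) → /z/ (fricative, 2) does not rise → phonotactically illegal
ri — σ1 onset /r/, coda /∅/ ok → phonotactically legal
zfu — violates constraint (i): syllable 1 onset /zf/: /z/ (fricative, 2) → /f/ (fricative, 2) does not rise → phonotactically illegal
zmwa.sa — σ1 onset /zmw/ (2→3→5 rises), coda /∅/ ok; σ2 onset /s/, coda /∅/ ok → phonotactically legal
gvnwi.nlwu — violates constraint (iii): syllable 1 onset /gvnw/ has 4 consonants (> 3) → phonotactically illegal
Phonotactically legal: ri, zmwa.sa → 2.

2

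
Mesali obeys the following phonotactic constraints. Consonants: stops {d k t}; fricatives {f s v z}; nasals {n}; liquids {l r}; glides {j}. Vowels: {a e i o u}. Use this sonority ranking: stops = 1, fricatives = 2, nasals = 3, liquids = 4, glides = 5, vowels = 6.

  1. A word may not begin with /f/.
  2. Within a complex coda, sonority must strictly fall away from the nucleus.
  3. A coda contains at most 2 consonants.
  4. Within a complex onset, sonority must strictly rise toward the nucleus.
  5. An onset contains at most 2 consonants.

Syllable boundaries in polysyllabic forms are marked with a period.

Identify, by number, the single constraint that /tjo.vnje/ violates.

5

/tjo.vnje/: syllable 2 onset /vnj/ has 3 consonants (> 2).
This is a violation of constraint 5: "An onset contains at most 2 consonants."
The remaining constraints (1, 2, 3, 4) are satisfied.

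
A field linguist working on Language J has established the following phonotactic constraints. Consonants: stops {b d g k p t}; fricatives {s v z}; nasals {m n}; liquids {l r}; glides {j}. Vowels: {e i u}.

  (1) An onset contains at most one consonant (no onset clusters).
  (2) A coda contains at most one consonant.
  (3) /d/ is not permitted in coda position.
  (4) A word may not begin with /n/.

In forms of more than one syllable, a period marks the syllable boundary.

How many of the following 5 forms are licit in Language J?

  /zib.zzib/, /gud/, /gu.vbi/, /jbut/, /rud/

0

/zib.zzib/ — violates constraint 1: syllable 2 onset /zz/ has 2 consonants (> 1) → illicit
/gud/ — violates constraint 3: syllable 1 coda contains /d/ → illicit
/gu.vbi/ — violates constraint 1: syllable 2 onset /vb/ has 2 consonants (> 1) → illicit
/jbut/ — violates constraint 1: syllable 1 onset /jb/ has 2 consonants (> 1) → illicit
/rud/ — violates constraint 3: syllable 1 coda contains /d/ → illicit
No form is licit → 0.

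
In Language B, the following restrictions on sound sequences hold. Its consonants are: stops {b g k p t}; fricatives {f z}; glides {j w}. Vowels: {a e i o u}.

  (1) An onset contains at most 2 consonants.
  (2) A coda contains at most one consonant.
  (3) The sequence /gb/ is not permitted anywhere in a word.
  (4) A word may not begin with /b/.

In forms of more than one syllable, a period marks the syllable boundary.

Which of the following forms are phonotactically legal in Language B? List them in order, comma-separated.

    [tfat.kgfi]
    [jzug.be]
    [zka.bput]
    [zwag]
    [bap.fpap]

[zka.bput], [zwag]

[tfat.kgfi] — violates constraint 1: syllable 2 onset /kgf/ has 3 consonants (> 2) → phonotactically illegal
[jzug.be] — violates constraint 3: contains banned sequence /gb/ → phonotactically illegal
[zka.bput] — σ1 onset /zk/ (2C), coda /∅/ ok; σ2 onset /bp/ (2C), coda /t/ ok → phonotactically legal
[zwag] — σ1 onset /zw/ (2C), coda /g/ ok → phonotactically legal
[bap.fpap] — violates constraint 4: word begins with /b/ → phonotactically illegal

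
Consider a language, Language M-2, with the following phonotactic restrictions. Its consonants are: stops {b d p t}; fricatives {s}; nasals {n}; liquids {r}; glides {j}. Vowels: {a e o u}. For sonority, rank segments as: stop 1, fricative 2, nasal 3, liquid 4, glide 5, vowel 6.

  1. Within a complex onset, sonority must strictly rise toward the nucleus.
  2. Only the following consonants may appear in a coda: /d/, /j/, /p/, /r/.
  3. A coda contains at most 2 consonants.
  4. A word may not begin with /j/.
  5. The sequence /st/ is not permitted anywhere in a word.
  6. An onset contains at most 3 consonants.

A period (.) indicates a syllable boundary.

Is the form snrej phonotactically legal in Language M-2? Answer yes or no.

snrej — σ1 onset /snr/ (2→3→4 rises), coda /j/ ok → phonotactically legal

yes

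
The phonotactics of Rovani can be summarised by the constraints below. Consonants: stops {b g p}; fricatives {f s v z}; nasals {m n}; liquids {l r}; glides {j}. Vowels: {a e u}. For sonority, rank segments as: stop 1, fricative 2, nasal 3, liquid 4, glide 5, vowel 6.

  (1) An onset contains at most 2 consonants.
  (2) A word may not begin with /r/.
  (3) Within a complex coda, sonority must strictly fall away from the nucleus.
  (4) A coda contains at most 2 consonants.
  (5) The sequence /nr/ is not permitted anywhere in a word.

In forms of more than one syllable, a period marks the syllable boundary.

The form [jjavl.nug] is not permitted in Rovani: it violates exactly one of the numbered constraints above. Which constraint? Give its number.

[jjavl.nug]: syllable 1 coda /vl/: /v/ (fricative, 2) → /l/ (liquid, 4) does not fall.
This is a violation of constraint 3: "Within a complex coda, sonority must strictly fall away from the nucleus."
The remaining constraints (1, 2, 4, 5) are satisfied.

3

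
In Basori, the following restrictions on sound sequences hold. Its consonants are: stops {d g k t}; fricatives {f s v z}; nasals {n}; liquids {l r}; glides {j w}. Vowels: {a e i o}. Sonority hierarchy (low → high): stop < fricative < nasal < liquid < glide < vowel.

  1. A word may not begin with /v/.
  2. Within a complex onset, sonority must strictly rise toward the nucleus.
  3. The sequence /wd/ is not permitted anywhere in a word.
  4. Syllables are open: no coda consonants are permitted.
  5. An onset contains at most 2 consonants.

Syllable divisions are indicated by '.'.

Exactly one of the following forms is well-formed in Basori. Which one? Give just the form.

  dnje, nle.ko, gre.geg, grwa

nle.ko

dnje — violates constraint 5: syllable 1 onset /dnj/ has 3 consonants (> 2) → ill-formed
nle.ko — σ1 onset /nl/ (3→4 rises), coda /∅/ ok; σ2 onset /k/, coda /∅/ ok → well-formed
gre.geg — violates constraint 4: syllable 2 coda /g/ has 1 consonant (> 0) → ill-formed
grwa — violates constraint 5: syllable 1 onset /grw/ has 3 consonants (> 2) → ill-formed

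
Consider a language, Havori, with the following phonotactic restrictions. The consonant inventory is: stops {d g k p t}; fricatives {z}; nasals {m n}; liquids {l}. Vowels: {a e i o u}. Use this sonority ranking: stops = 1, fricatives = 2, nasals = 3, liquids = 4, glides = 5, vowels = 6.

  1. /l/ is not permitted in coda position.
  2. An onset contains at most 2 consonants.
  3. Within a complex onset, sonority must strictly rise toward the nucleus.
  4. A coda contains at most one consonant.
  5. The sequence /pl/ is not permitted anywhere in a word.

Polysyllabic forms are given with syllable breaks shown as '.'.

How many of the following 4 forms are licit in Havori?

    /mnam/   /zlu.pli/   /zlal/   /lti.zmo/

0

/mnam/ — violates constraint 3: syllable 1 onset /mn/: /m/ (nasal, 3) → /n/ (nasal, 3) does not rise → illicit
/zlu.pli/ — violates constraint 5: contains banned sequence /pl/ → illicit
/zlal/ — violates constraint 1: syllable 1 coda contains /l/ → illicit
/lti.zmo/ — violates constraint 3: syllable 1 onset /lt/: /l/ (liquid, 4) → /t/ (stop, 1) does not rise → illicit
No form is licit → 0.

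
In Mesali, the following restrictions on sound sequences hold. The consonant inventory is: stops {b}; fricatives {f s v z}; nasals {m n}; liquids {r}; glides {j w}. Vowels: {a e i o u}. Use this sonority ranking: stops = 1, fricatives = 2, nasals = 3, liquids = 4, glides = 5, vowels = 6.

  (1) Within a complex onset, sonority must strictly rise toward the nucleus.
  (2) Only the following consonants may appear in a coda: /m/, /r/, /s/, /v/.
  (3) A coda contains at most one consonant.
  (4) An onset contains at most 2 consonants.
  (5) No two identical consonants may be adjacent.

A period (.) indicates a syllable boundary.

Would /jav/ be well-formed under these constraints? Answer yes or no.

yes

/jav/ — σ1 onset /j/, coda /v/ ok → well-formed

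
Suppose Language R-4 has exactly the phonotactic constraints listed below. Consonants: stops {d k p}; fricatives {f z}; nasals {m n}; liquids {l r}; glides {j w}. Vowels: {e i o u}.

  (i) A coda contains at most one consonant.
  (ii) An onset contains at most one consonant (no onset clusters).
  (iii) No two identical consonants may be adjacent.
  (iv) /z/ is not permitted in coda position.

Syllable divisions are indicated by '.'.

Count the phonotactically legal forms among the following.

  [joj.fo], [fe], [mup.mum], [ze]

4

[joj.fo] — σ1 onset /j/, coda /j/ ok; σ2 onset /f/, coda /∅/ ok → phonotactically legal
[fe] — σ1 onset /f/, coda /∅/ ok → phonotactically legal
[mup.mum] — σ1 onset /m/, coda /p/ ok; σ2 onset /m/, coda /m/ ok → phonotactically legal
[ze] — σ1 onset /z/, coda /∅/ ok → phonotactically legal
Phonotactically legal: [joj.fo], [fe], [mup.mum], [ze] → 4.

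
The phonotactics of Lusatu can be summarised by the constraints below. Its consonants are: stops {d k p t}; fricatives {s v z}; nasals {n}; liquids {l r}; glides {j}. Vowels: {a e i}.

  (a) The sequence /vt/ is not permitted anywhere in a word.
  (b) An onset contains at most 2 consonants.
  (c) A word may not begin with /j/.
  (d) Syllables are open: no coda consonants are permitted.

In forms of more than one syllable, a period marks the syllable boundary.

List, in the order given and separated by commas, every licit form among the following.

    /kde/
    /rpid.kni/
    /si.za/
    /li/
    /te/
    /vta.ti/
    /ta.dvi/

/kde/, /si.za/, /li/, /te/, /ta.dvi/

/kde/ — σ1 onset /kd/ (2C), coda /∅/ ok → licit
/rpid.kni/ — violates constraint (d): syllable 1 coda /d/ has 1 consonant (> 0) → illicit
/si.za/ — σ1 onset /s/, coda /∅/ ok; σ2 onset /z/, coda /∅/ ok → licit
/li/ — σ1 onset /l/, coda /∅/ ok → licit
/te/ — σ1 onset /t/, coda /∅/ ok → licit
/vta.ti/ — violates constraint (a): contains banned sequence /vt/ → illicit
/ta.dvi/ — σ1 onset /t/, coda /∅/ ok; σ2 onset /dv/ (2C), coda /∅/ ok → licit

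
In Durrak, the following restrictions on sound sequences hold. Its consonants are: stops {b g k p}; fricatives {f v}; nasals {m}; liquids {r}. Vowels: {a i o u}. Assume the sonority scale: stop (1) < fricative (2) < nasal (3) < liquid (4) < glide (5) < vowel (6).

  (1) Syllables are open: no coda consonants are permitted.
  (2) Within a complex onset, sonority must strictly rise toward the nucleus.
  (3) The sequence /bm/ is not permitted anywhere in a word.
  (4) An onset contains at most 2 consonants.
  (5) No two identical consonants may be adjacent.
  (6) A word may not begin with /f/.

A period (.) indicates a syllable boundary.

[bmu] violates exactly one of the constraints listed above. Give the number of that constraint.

[bmu]: contains banned sequence /bm/.
This is a violation of constraint 3: "The sequence /bm/ is not permitted anywhere in a word."
The remaining constraints (1, 2, 4, 5, 6) are satisfied.

3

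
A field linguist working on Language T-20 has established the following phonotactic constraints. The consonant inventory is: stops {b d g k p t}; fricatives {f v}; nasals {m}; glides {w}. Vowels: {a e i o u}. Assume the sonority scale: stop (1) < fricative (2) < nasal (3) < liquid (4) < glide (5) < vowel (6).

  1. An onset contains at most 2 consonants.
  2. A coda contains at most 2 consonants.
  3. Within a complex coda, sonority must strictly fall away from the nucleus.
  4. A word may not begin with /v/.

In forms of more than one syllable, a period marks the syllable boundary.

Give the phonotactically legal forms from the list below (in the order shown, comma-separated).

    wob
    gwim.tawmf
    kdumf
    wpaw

wob, kdumf, wpaw

wob — σ1 onset /w/, coda /b/ ok → phonotactically legal
gwim.tawmf — violates constraint 2: syllable 2 coda /wmf/ has 3 consonants (> 2) → phonotactically illegal
kdumf — σ1 onset /kd/ (2C), coda /mf/ (3→2 falls) ok → phonotactically legal
wpaw — σ1 onset /wp/ (2C), coda /w/ ok → phonotactically legal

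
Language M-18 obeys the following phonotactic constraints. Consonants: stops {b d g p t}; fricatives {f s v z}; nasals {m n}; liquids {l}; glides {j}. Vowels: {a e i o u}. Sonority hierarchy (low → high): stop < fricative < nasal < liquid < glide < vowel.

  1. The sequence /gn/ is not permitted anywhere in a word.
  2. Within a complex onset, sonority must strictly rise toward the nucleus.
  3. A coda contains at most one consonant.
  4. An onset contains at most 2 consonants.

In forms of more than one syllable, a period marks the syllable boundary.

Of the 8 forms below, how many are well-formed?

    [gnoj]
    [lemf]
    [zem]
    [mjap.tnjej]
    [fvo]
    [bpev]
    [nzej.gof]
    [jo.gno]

[gnoj] — violates constraint 1: contains banned sequence /gn/ → ill-formed
[lemf] — violates constraint 3: syllable 1 coda /mf/ has 2 consonants (> 1) → ill-formed
[zem] — σ1 onset /z/, coda /m/ ok → well-formed
[mjap.tnjej] — violates constraint 4: syllable 2 onset /tnj/ has 3 consonants (> 2) → ill-formed
[fvo] — violates constraint 2: syllable 1 onset /fv/: /f/ (fricative, 2) → /v/ (fricative, 2) does not rise → ill-formed
[bpev] — violates constraint 2: syllable 1 onset /bp/: /b/ (stop, 1) → /p/ (stop, 1) does not rise → ill-formed
[nzej.gof] — violates constraint 2: syllable 1 onset /nz/: /n/ (nasal, 3) → /z/ (fricative, 2) does not rise → ill-formed
[jo.gno] — violates constraint 1: contains banned sequence /gn/ → ill-formed
Well-formed: [zem] → 1.

1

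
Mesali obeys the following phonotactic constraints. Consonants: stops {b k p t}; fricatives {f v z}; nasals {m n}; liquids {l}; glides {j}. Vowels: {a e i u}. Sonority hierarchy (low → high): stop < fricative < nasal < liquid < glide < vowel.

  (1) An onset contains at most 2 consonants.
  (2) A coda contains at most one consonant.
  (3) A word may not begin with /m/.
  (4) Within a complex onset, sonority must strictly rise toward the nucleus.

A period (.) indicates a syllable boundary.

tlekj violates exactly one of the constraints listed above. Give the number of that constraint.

2

tlekj: syllable 1 coda /kj/ has 2 consonants (> 1).
This is a violation of constraint 2: "A coda contains at most one consonant."
The remaining constraints (1, 3, 4) are satisfied.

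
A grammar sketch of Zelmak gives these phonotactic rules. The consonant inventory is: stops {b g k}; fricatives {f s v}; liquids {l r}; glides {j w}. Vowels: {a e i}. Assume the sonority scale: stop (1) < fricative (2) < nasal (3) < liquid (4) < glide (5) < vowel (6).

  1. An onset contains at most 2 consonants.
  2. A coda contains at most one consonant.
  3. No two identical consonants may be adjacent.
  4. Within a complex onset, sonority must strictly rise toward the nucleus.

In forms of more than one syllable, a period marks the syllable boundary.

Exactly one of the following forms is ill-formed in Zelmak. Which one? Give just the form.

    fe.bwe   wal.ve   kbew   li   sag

kbew

fe.bwe — σ1 onset /f/, coda /∅/ ok; σ2 onset /bw/ (1→5 rises), coda /∅/ ok → well-formed
wal.ve — σ1 onset /w/, coda /l/ ok; σ2 onset /v/, coda /∅/ ok → well-formed
kbew — violates constraint 4: syllable 1 onset /kb/: /k/ (stop, 1) → /b/ (stop, 1) does not rise → ill-formed
li — σ1 onset /l/, coda /∅/ ok → well-formed
sag — σ1 onset /s/, coda /g/ ok → well-formed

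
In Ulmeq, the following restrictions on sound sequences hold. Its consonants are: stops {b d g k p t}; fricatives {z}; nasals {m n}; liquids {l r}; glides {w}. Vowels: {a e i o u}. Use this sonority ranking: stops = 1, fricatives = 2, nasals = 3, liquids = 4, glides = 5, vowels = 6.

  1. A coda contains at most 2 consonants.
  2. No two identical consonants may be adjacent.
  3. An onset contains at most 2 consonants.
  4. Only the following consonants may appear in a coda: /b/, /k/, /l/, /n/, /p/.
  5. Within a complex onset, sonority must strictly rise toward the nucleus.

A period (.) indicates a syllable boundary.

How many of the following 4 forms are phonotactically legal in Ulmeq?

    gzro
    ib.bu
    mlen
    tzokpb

gzro — violates constraint 3: syllable 1 onset /gzr/ has 3 consonants (> 2) → phonotactically illegal
ib.bu — violates constraint 2: adjacent identical consonants /bb/ → phonotactically illegal
mlen — σ1 onset /ml/ (3→4 rises), coda /n/ ok → phonotactically legal
tzokpb — violates constraint 1: syllable 1 coda /kpb/ has 3 consonants (> 2) → phonotactically illegal
Phonotactically legal: mlen → 1.

1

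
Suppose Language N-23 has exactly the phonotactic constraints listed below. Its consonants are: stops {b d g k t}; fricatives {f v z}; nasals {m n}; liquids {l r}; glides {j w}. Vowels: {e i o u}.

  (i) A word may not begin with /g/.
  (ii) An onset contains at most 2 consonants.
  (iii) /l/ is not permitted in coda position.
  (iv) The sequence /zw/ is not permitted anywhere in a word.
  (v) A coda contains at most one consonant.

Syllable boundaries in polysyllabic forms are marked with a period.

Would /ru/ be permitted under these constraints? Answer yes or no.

yes

/ru/ — σ1 onset /r/, coda /∅/ ok → permitted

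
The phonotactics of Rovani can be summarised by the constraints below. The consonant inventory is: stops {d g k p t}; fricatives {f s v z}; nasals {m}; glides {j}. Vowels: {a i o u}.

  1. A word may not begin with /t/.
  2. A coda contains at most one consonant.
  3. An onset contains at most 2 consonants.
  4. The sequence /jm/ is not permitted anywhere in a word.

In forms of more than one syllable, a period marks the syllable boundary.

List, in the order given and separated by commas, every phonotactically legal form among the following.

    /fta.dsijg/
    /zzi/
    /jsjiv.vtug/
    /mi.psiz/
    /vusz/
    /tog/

/zzi/, /mi.psiz/

/fta.dsijg/ — violates constraint 2: syllable 2 coda /jg/ has 2 consonants (> 1) → phonotactically illegal
/zzi/ — σ1 onset /zz/ (2C), coda /∅/ ok → phonotactically legal
/jsjiv.vtug/ — violates constraint 3: syllable 1 onset /jsj/ has 3 consonants (> 2) → phonotactically illegal
/mi.psiz/ — σ1 onset /m/, coda /∅/ ok; σ2 onset /ps/ (2C), coda /z/ ok → phonotactically legal
/vusz/ — violates constraint 2: syllable 1 coda /sz/ has 2 consonants (> 1) → phonotactically illegal
/tog/ — violates constraint 1: word begins with /t/ → phonotactically illegal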